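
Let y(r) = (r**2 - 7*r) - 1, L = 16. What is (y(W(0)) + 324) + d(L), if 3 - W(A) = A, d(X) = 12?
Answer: 323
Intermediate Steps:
W(A) = 3 - A
y(r) = -1 + r**2 - 7*r
(y(W(0)) + 324) + d(L) = ((-1 + (3 - 1*0)**2 - 7*(3 - 1*0)) + 324) + 12 = ((-1 + (3 + 0)**2 - 7*(3 + 0)) + 324) + 12 = ((-1 + 3**2 - 7*3) + 324) + 12 = ((-1 + 9 - 21) + 324) + 12 = (-13 + 324) + 12 = 311 + 12 = 323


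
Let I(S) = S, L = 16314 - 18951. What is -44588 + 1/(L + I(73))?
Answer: -114323633/2564 ≈ -44588.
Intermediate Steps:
L = -2637
-44588 + 1/(L + I(73)) = -44588 + 1/(-2637 + 73) = -44588 + 1/(-2564) = -44588 - 1/2564 = -114323633/2564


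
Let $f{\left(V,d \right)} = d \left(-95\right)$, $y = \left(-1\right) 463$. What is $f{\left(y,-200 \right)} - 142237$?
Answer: $-123237$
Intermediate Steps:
$y = -463$
$f{\left(V,d \right)} = - 95 d$
$f{\left(y,-200 \right)} - 142237 = \left(-95\right) \left(-200\right) - 142237 = 19000 - 142237 = -123237$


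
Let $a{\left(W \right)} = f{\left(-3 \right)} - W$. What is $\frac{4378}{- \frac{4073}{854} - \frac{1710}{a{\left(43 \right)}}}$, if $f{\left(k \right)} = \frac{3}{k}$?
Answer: $\frac{20563466}{160141} \approx 128.41$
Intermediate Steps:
$a{\left(W \right)} = -1 - W$ ($a{\left(W \right)} = \frac{3}{-3} - W = 3 \left(- \frac{1}{3}\right) - W = -1 - W$)
$\frac{4378}{- \frac{4073}{854} - \frac{1710}{a{\left(43 \right)}}} = \frac{4378}{- \frac{4073}{854} - \frac{1710}{-1 - 43}} = \frac{4378}{\left(-4073\right) \frac{1}{854} - \frac{1710}{-1 - 43}} = \frac{4378}{- \frac{4073}{854} - \frac{1710}{-44}} = \frac{4378}{- \frac{4073}{854} - - \frac{855}{22}} = \frac{4378}{- \frac{4073}{854} + \frac{855}{22}} = \frac{4378}{\frac{160141}{4697}} = 4378 \cdot \frac{4697}{160141} = \frac{20563466}{160141}$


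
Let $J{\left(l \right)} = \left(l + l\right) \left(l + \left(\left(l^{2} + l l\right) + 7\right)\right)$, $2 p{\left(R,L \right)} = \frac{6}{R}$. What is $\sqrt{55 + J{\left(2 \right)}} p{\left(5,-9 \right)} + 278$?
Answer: $278 + \frac{3 \sqrt{123}}{5} \approx 284.65$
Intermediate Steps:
$p{\left(R,L \right)} = \frac{3}{R}$ ($p{\left(R,L \right)} = \frac{6 \frac{1}{R}}{2} = \frac{3}{R}$)
$J{\left(l \right)} = 2 l \left(7 + l + 2 l^{2}\right)$ ($J{\left(l \right)} = 2 l \left(l + \left(\left(l^{2} + l^{2}\right) + 7\right)\right) = 2 l \left(l + \left(2 l^{2} + 7\right)\right) = 2 l \left(l + \left(7 + 2 l^{2}\right)\right) = 2 l \left(7 + l + 2 l^{2}\right)$)
$\sqrt{55 + J{\left(2 \right)}} p{\left(5,-9 \right)} + 278 = \sqrt{55 + 2 \cdot 2 \left(7 + 2 + 2 \cdot 2^{2}\right)} \frac{3}{5} + 278 = \sqrt{55 + 2 \cdot 2 \left(7 + 2 + 2 \cdot 4\right)} 3 \cdot \frac{1}{5} + 278 = \sqrt{55 + 2 \cdot 2 \left(7 + 2 + 8\right)} \frac{3}{5} + 278 = \sqrt{55 + 2 \cdot 2 \cdot 17} \cdot \frac{3}{5} + 278 = \sqrt{55 + 68} \cdot \frac{3}{5} + 278 = \sqrt{123} \cdot \frac{3}{5} + 278 = \frac{3 \sqrt{123}}{5} + 278 = 278 + \frac{3 \sqrt{123}}{5}$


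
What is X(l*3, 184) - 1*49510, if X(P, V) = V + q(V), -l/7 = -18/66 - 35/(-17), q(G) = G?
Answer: -49142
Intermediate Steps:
l = -2338/187 (l = -7*(-18/66 - 35/(-17)) = -7*(-18*1/66 - 35*(-1/17)) = -7*(-3/11 + 35/17) = -7*334/187 = -2338/187 ≈ -12.503)
X(P, V) = 2*V (X(P, V) = V + V = 2*V)
X(l*3, 184) - 1*49510 = 2*184 - 1*49510 = 368 - 49510 = -49142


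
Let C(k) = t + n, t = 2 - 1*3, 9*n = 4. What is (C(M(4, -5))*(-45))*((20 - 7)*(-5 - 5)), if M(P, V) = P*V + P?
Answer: -3250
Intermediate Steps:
n = 4/9 (n = (1/9)*4 = 4/9 ≈ 0.44444)
t = -1 (t = 2 - 3 = -1)
M(P, V) = P + P*V
C(k) = -5/9 (C(k) = -1 + 4/9 = -5/9)
(C(M(4, -5))*(-45))*((20 - 7)*(-5 - 5)) = (-5/9*(-45))*((20 - 7)*(-5 - 5)) = 25*(13*(-10)) = 25*(-130) = -3250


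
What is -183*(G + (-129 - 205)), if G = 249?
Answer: 15555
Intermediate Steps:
-183*(G + (-129 - 205)) = -183*(249 + (-129 - 205)) = -183*(249 - 334) = -183*(-85) = 15555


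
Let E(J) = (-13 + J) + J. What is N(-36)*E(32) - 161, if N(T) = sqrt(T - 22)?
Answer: -161 + 51*I*sqrt(58) ≈ -161.0 + 388.4*I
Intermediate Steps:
E(J) = -13 + 2*J
N(T) = sqrt(-22 + T)
N(-36)*E(32) - 161 = sqrt(-22 - 36)*(-13 + 2*32) - 161 = sqrt(-58)*(-13 + 64) - 161 = (I*sqrt(58))*51 - 161 = 51*I*sqrt(58) - 161 = -161 + 51*I*sqrt(58)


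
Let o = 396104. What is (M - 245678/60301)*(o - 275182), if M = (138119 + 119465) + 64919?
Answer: 2351571068122450/60301 ≈ 3.8997e+10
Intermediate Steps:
M = 322503 (M = 257584 + 64919 = 322503)
(M - 245678/60301)*(o - 275182) = (322503 - 245678/60301)*(396104 - 275182) = (322503 - 245678*1/60301)*120922 = (322503 - 245678/60301)*120922 = (19447007725/60301)*120922 = 2351571068122450/60301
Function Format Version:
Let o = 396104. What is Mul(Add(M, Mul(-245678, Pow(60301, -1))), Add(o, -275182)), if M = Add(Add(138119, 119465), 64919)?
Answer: Rational(2351571068122450, 60301) ≈ 3.8997e+10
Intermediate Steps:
M = 322503 (M = Add(257584, 64919) = 322503)
Mul(Add(M, Mul(-245678, Pow(60301, -1))), Add(o, -275182)) = Mul(Add(322503, Mul(-245678, Pow(60301, -1))), Add(396104, -275182)) = Mul(Add(322503, Mul(-245678, Rational(1, 60301))), 120922) = Mul(Add(322503, Rational(-245678, 60301)), 120922) = Mul(Rational(19447007725, 60301), 120922) = Rational(2351571068122450, 60301)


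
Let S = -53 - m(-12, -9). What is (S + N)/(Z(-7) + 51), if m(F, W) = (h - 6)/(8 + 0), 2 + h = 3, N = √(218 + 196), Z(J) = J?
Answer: -419/352 + 3*√46/44 ≈ -0.72791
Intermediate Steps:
N = 3*√46 (N = √414 = 3*√46 ≈ 20.347)
h = 1 (h = -2 + 3 = 1)
m(F, W) = -5/8 (m(F, W) = (1 - 6)/(8 + 0) = -5/8)
S = -419/8 (S = -53 - 1*(-5/8) = -53 + 5/8 = -419/8 ≈ -52.375)
(S + N)/(Z(-7) + 51) = (-419/8 + 3*√46)/(-7 + 51) = (-419/8 + 3*√46)/44 = (-419/8 + 3*√46)*(1/44) = -419/352 + 3*√46/44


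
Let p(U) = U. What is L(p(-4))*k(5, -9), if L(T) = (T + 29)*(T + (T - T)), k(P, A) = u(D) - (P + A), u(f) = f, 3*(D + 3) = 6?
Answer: -300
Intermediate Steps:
D = -1 (D = -3 + (1/3)*6 = -3 + 2 = -1)
k(P, A) = -1 - A - P (k(P, A) = -1 - (P + A) = -1 - (A + P) = -1 + (-A - P) = -1 - A - P)
L(T) = T*(29 + T) (L(T) = (29 + T)*(T + 0) = (29 + T)*T = T*(29 + T))
L(p(-4))*k(5, -9) = (-4*(29 - 4))*(-1 - 1*(-9) - 1*5) = (-4*25)*(-1 + 9 - 5) = -100*3 = -300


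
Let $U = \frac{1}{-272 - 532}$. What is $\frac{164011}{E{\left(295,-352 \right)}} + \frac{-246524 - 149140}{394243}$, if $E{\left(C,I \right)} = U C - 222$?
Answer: $- \frac{52057529690004}{70483946269} \approx -738.57$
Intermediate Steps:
$U = - \frac{1}{804}$ ($U = \frac{1}{-804} = - \frac{1}{804} \approx -0.0012438$)
$E{\left(C,I \right)} = -222 - \frac{C}{804}$ ($E{\left(C,I \right)} = - \frac{C}{804} - 222 = -222 - \frac{C}{804}$)
$\frac{164011}{E{\left(295,-352 \right)}} + \frac{-246524 - 149140}{394243} = \frac{164011}{-222 - \frac{295}{804}} + \frac{-246524 - 149140}{394243} = \frac{164011}{-222 - \frac{295}{804}} + \left(-246524 - 149140\right) \frac{1}{394243} = \frac{164011}{- \frac{178783}{804}} - \frac{395664}{394243} = 164011 \left(- \frac{804}{178783}\right) - \frac{395664}{394243} = - \frac{131864844}{178783} - \frac{395664}{394243} = - \frac{52057529690004}{70483946269}$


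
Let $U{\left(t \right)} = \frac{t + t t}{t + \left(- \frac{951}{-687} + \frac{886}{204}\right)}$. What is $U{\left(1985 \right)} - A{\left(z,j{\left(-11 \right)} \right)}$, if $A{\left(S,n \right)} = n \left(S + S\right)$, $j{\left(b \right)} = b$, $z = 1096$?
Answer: $\frac{1213275939212}{46499411} \approx 26092.0$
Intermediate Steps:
$A{\left(S,n \right)} = 2 S n$ ($A{\left(S,n \right)} = n 2 S = 2 S n$)
$U{\left(t \right)} = \frac{t + t^{2}}{\frac{133781}{23358} + t}$ ($U{\left(t \right)} = \frac{t + t^{2}}{t + \left(\left(-951\right) \left(- \frac{1}{687}\right) + 886 \cdot \frac{1}{204}\right)} = \frac{t + t^{2}}{t + \left(\frac{317}{229} + \frac{443}{102}\right)} = \frac{t + t^{2}}{t + \frac{133781}{23358}} = \frac{t + t^{2}}{\frac{133781}{23358} + t}$)
$U{\left(1985 \right)} - A{\left(z,j{\left(-11 \right)} \right)} = 23358 \cdot 1985 \frac{1}{133781 + 23358 \cdot 1985} \left(1 + 1985\right) - 2 \cdot 1096 \left(-11\right) = 23358 \cdot 1985 \frac{1}{133781 + 46365630} \cdot 1986 - -24112 = 23358 \cdot 1985 \cdot \frac{1}{46499411} \cdot 1986 + 24112 = \frac{92082141180}{46499411} + 24112 = \frac{1213275939212}{46499411}$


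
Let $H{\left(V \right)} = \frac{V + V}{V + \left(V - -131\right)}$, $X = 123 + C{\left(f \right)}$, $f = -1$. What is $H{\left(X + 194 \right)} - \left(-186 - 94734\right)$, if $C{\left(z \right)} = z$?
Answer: $\frac{72424592}{763} \approx 94921.0$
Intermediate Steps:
$X = 122$ ($X = 123 - 1 = 122$)
$H{\left(V \right)} = \frac{2 V}{131 + 2 V}$ ($H{\left(V \right)} = \frac{2 V}{V + \left(V + 131\right)} = \frac{2 V}{V + \left(131 + V\right)} = \frac{2 V}{131 + 2 V}$)
$H{\left(X + 194 \right)} - \left(-186 - 94734\right) = \frac{2 \left(122 + 194\right)}{131 + 2 \left(122 + 194\right)} - \left(-186 - 94734\right) = 2 \cdot 316 \frac{1}{131 + 2 \cdot 316} - \left(-186 - 94734\right) = 2 \cdot 316 \frac{1}{131 + 632} - -94920 = 2 \cdot 316 \cdot \frac{1}{763} + 94920 = \frac{632}{763} + 94920 = \frac{72424592}{763}$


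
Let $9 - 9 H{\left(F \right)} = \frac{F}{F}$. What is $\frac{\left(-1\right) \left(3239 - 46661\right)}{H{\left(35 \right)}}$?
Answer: $\frac{195399}{4} \approx 48850.0$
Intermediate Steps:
$H{\left(F \right)} = \frac{8}{9}$ ($H{\left(F \right)} = 1 - \frac{F \frac{1}{F}}{9} = 1 - \frac{1}{9} = \frac{8}{9}$)
$\frac{\left(-1\right) \left(3239 - 46661\right)}{H{\left(35 \right)}} = \frac{\left(-1\right) \left(3239 - 46661\right)}{\frac{8}{9}} = \left(-1\right) \left(-43422\right) \frac{9}{8} = 43422 \cdot \frac{9}{8} = \frac{195399}{4}$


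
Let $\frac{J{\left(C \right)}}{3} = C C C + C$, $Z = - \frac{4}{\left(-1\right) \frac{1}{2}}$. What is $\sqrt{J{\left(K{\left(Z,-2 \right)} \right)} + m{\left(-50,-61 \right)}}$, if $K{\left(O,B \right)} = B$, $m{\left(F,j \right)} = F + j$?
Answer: $i \sqrt{141} \approx 11.874 i$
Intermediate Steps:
$Z = 8$ ($Z = - \frac{4}{\left(-1\right) \frac{1}{2}} = - \frac{4}{- \frac{1}{2}} = \left(-4\right) \left(-2\right) = 8$)
$J{\left(C \right)} = 3 C + 3 C^{3}$ ($J{\left(C \right)} = 3 \left(C C C + C\right) = 3 \left(C^{2} C + C\right) = 3 \left(C^{3} + C\right) = 3 \left(C + C^{3}\right) = 3 C + 3 C^{3}$)
$\sqrt{J{\left(K{\left(Z,-2 \right)} \right)} + m{\left(-50,-61 \right)}} = \sqrt{3 \left(-2\right) \left(1 + \left(-2\right)^{2}\right) - 111} = \sqrt{3 \left(-2\right) \left(1 + 4\right) - 111} = \sqrt{3 \left(-2\right) 5 - 111} = \sqrt{-30 - 111} = \sqrt{-141} = i \sqrt{141}$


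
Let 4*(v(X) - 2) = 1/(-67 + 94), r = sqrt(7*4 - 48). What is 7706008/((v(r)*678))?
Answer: 138708144/24521 ≈ 5656.7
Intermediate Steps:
r = 2*I*sqrt(5) (r = sqrt(28 - 48) = sqrt(-20) = 2*I*sqrt(5) ≈ 4.4721*I)
v(X) = 217/108 (v(X) = 2 + 1/(4*(-67 + 94)) = 2 + (1/4)/27 = 2 + (1/4)*(1/27) = 2 + 1/108 = 217/108)
7706008/((v(r)*678)) = 7706008/(((217/108)*678)) = 7706008/(24521/18) = 7706008*(18/24521) = 138708144/24521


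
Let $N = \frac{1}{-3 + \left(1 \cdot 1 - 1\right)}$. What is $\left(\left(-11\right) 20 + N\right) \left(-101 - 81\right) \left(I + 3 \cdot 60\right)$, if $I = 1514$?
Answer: $\frac{203791588}{3} \approx 6.793 \cdot 10^{7}$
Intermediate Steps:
$N = - \frac{1}{3}$ ($N = \frac{1}{-3 + \left(1 - 1\right)} = \frac{1}{-3 + 0} = \frac{1}{-3} = - \frac{1}{3} \approx -0.33333$)
$\left(\left(-11\right) 20 + N\right) \left(-101 - 81\right) \left(I + 3 \cdot 60\right) = \left(\left(-11\right) 20 - \frac{1}{3}\right) \left(-101 - 81\right) \left(1514 + 3 \cdot 60\right) = \left(-220 - \frac{1}{3}\right) \left(- 182 \left(1514 + 180\right)\right) = - \frac{661 \left(\left(-182\right) 1694\right)}{3} = \left(- \frac{661}{3}\right) \left(-308308\right) = \frac{203791588}{3}$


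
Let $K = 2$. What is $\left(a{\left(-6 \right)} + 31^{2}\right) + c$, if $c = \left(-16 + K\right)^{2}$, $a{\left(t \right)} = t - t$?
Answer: $1157$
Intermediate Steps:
$a{\left(t \right)} = 0$
$c = 196$ ($c = \left(-16 + 2\right)^{2} = \left(-14\right)^{2} = 196$)
$\left(a{\left(-6 \right)} + 31^{2}\right) + c = \left(0 + 31^{2}\right) + 196 = \left(0 + 961\right) + 196 = 961 + 196 = 1157$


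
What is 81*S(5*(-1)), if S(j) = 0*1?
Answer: 0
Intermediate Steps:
S(j) = 0
81*S(5*(-1)) = 81*0 = 0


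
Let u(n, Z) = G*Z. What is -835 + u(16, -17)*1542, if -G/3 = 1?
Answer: 77807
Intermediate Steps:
G = -3 (G = -3*1 = -3)
u(n, Z) = -3*Z
-835 + u(16, -17)*1542 = -835 - 3*(-17)*1542 = -835 + 51*1542 = -835 + 78642 = 77807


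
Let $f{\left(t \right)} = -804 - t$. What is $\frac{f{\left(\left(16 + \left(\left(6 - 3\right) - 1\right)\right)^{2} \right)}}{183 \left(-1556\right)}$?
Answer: $\frac{94}{23729} \approx 0.0039614$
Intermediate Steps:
$\frac{f{\left(\left(16 + \left(\left(6 - 3\right) - 1\right)\right)^{2} \right)}}{183 \left(-1556\right)} = \frac{-804 - \left(16 + \left(\left(6 - 3\right) - 1\right)\right)^{2}}{183 \left(-1556\right)} = \frac{-804 - \left(16 + \left(3 - 1\right)\right)^{2}}{-284748} = \left(-804 - \left(16 + 2\right)^{2}\right) \left(- \frac{1}{284748}\right) = \left(-804 - 18^{2}\right) \left(- \frac{1}{284748}\right) = \left(-804 - 324\right) \left(- \frac{1}{284748}\right) = \left(-1128\right) \left(- \frac{1}{284748}\right) = \frac{94}{23729}$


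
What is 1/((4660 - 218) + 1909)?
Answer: 1/6351 ≈ 0.00015746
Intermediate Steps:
1/((4660 - 218) + 1909) = 1/(4442 + 1909) = 1/6351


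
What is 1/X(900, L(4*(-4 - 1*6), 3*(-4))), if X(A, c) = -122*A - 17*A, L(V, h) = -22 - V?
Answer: -1/125100 ≈ -7.9936e-6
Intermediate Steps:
X(A, c) = -139*A
1/X(900, L(4*(-4 - 1*6), 3*(-4))) = 1/(-139*900) = 1/(-125100) = -1/125100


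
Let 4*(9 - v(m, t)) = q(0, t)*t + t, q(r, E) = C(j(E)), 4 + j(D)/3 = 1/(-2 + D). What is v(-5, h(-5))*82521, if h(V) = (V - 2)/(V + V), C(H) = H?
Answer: 486131211/520 ≈ 9.3487e+5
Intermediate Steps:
j(D) = -12 + 3/(-2 + D)
h(V) = (-2 + V)/(2*V) (h(V) = (-2 + V)/((2*V)) = (-2 + V)*(1/(2*V)) = (-2 + V)/(2*V))
q(r, E) = 3*(9 - 4*E)/(-2 + E)
v(m, t) = 9 - t/4 - 3*t*(9 - 4*t)/(4*(-2 + t)) (v(m, t) = 9 - ((3*(9 - 4*t)/(-2 + t))*t + t)/4 = 9 - (3*t*(9 - 4*t)/(-2 + t) + t)/4 = 9 - (t + 3*t*(9 - 4*t)/(-2 + t))/4 = 9 + (-t/4 - 3*t*(9 - 4*t)/(4*(-2 + t))) = 9 - t/4 - 3*t*(9 - 4*t)/(4*(-2 + t)))
v(-5, h(-5))*82521 = ((-72 + 11*((½)*(-2 - 5)/(-5)) + 11*((½)*(-2 - 5)/(-5))²)/(4*(-2 + (½)*(-2 - 5)/(-5))))*82521 = ((-72 + 11*((½)*(-⅕)*(-7)) + 11*((½)*(-⅕)*(-7))²)/(4*(-2 + (½)*(-⅕)*(-7))))*82521 = ((-72 + 11*(7/10) + 11*(7/10)²)/(4*(-2 + 7/10)))*82521 = ((-72 + 77/10 + 11*(49/100))/(4*(-13/10)))*82521 = ((¼)*(-10/13)*(-72 + 77/10 + 539/100))*82521 = ((¼)*(-10/13)*(-5891/100))*82521 = (5891/520)*82521 = 486131211/520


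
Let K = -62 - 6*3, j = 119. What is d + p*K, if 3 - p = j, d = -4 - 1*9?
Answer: 9267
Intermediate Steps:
d = -13 (d = -4 - 9 = -13)
K = -80 (K = -62 - 1*18 = -62 - 18 = -80)
p = -116 (p = 3 - 1*119 = 3 - 119 = -116)
d + p*K = -13 - 116*(-80) = -13 + 9280 = 9267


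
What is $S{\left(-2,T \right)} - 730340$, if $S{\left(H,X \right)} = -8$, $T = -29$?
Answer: $-730348$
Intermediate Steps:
$S{\left(-2,T \right)} - 730340 = -8 - 730340 = -730348$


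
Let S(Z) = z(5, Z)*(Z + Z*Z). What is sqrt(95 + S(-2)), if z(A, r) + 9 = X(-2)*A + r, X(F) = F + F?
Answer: sqrt(33) ≈ 5.7446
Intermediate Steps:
X(F) = 2*F
z(A, r) = -9 + r - 4*A (z(A, r) = -9 + ((2*(-2))*A + r) = -9 + (-4*A + r) = -9 + (r - 4*A) = -9 + r - 4*A)
S(Z) = (-29 + Z)*(Z + Z**2) (S(Z) = (-9 + Z - 4*5)*(Z + Z*Z) = (-9 + Z - 20)*(Z + Z**2) = (-29 + Z)*(Z + Z**2))
sqrt(95 + S(-2)) = sqrt(95 - 2*(1 - 2)*(-29 - 2)) = sqrt(95 - 2*(-1)*(-31)) = sqrt(95 - 62) = sqrt(33)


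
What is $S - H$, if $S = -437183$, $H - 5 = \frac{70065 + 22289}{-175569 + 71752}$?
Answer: $- \frac{45387454242}{103817} \approx -4.3719 \cdot 10^{5}$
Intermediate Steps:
$H = \frac{426731}{103817}$ ($H = 5 + \frac{70065 + 22289}{-175569 + 71752} = 5 + \frac{92354}{-103817} = 5 + 92354 \left(- \frac{1}{103817}\right) = 5 - \frac{92354}{103817} = \frac{426731}{103817} \approx 4.1104$)
$S - H = -437183 - \frac{426731}{103817} = - \frac{45387454242}{103817}$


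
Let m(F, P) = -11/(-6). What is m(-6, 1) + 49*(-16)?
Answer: -4693/6 ≈ -782.17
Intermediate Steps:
m(F, P) = 11/6 (m(F, P) = -11*(-1/6) = 11/6)
m(-6, 1) + 49*(-16) = 11/6 + 49*(-16) = 11/6 - 784 = -4693/6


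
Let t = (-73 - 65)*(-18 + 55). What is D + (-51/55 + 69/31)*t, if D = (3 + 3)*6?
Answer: -11243304/1705 ≈ -6594.3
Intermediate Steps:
D = 36 (D = 6*6 = 36)
t = -5106 (t = -138*37 = -5106)
D + (-51/55 + 69/31)*t = 36 + (-51/55 + 69/31)*(-5106) = 36 + (2214/1705)*(-5106) = 36 - 11304684/1705 = -11243304/1705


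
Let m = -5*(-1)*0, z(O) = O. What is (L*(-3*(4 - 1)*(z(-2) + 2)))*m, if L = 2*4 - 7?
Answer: 0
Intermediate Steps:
L = 1 (L = 8 - 7 = 1)
m = 0 (m = 5*0 = 0)
(L*(-3*(4 - 1)*(z(-2) + 2)))*m = (1*(-3*(4 - 1)*(-2 + 2)))*0 = (1*(-9*0))*0 = (1*(-3*0))*0 = (1*0)*0 = 0*0 = 0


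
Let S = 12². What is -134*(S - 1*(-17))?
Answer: -21574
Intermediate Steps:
S = 144
-134*(S - 1*(-17)) = -134*(144 - 1*(-17)) = -134*(144 + 17) = -134*161 = -21574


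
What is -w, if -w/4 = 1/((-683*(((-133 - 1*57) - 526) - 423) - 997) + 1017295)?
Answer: 4/1794235 ≈ 2.2294e-6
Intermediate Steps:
w = -4/1794235 (w = -4/((-683*(((-133 - 1*57) - 526) - 423) - 997) + 1017295) = -4/((-683*(((-133 - 57) - 526) - 423) - 997) + 1017295) = -4/((-683*((-190 - 526) - 423) - 997) + 1017295) = -4/((-683*(-716 - 423) - 997) + 1017295) = -4/((-683*(-1139) - 997) + 1017295) = -4/((777937 - 997) + 1017295) = -4/(776940 + 1017295) = -4/1794235 ≈ -2.2294e-6)
-w = -1*(-4/1794235) = 4/1794235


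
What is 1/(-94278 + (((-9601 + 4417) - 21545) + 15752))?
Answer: -1/105255 ≈ -9.5007e-6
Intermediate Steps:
1/(-94278 + (((-9601 + 4417) - 21545) + 15752)) = 1/(-94278 + ((-5184 - 21545) + 15752)) = 1/(-94278 + (-26729 + 15752)) = 1/(-94278 - 10977) = 1/(-105255) = -1/105255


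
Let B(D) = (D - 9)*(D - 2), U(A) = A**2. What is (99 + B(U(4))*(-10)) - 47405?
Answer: -48286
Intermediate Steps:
B(D) = (-9 + D)*(-2 + D)
(99 + B(U(4))*(-10)) - 47405 = (99 + (18 + (4**2)**2 - 11*4**2)*(-10)) - 47405 = (99 + (18 + 16**2 - 11*16)*(-10)) - 47405 = (99 + (18 + 256 - 176)*(-10)) - 47405 = (99 + 98*(-10)) - 47405 = (99 - 980) - 47405 = -881 - 47405 = -48286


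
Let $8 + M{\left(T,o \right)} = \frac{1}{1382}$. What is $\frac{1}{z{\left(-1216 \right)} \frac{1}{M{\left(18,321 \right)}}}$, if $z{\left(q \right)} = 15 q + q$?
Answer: $\frac{11055}{26888192} \approx 0.00041115$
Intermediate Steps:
$M{\left(T,o \right)} = - \frac{11055}{1382}$ ($M{\left(T,o \right)} = -8 + \frac{1}{1382} = - \frac{11055}{1382}$)
$z{\left(q \right)} = 16 q$
$\frac{1}{z{\left(-1216 \right)} \frac{1}{M{\left(18,321 \right)}}} = \frac{1}{16 \left(-1216\right) \frac{1}{- \frac{11055}{1382}}} = \frac{1}{\left(-19456\right) \left(- \frac{1382}{11055}\right)} = \frac{1}{\frac{26888192}{11055}} = \frac{11055}{26888192}$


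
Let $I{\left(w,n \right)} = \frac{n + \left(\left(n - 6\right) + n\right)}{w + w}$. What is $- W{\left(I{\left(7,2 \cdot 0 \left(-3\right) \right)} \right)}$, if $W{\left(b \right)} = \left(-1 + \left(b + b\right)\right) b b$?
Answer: $\frac{117}{343} \approx 0.34111$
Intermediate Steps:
$I{\left(w,n \right)} = \frac{-6 + 3 n}{2 w}$ ($I{\left(w,n \right)} = \frac{n + \left(\left(-6 + n\right) + n\right)}{2 w} = \left(n + \left(-6 + 2 n\right)\right) \frac{1}{2 w} = \left(-6 + 3 n\right) \frac{1}{2 w} = \frac{-6 + 3 n}{2 w}$)
$W{\left(b \right)} = b^{2} \left(-1 + 2 b\right)$ ($W{\left(b \right)} = \left(-1 + 2 b\right) b^{2} = b^{2} \left(-1 + 2 b\right)$)
$- W{\left(I{\left(7,2 \cdot 0 \left(-3\right) \right)} \right)} = - \left(\frac{3 \left(-2 + 2 \cdot 0 \left(-3\right)\right)}{2 \cdot 7}\right)^{2} \left(-1 + 2 \frac{3 \left(-2 + 2 \cdot 0 \left(-3\right)\right)}{2 \cdot 7}\right) = - \left(\frac{3}{2} \cdot \frac{1}{7} \left(-2 + 0 \left(-3\right)\right)\right)^{2} \left(-1 + 2 \cdot \frac{3}{2} \cdot \frac{1}{7} \left(-2 + 0 \left(-3\right)\right)\right) = - \left(\frac{3}{2} \cdot \frac{1}{7} \left(-2 + 0\right)\right)^{2} \left(-1 + 2 \cdot \frac{3}{2} \cdot \frac{1}{7} \left(-2 + 0\right)\right) = - \left(\frac{3}{2} \cdot \frac{1}{7} \left(-2\right)\right)^{2} \left(-1 + 2 \cdot \frac{3}{2} \cdot \frac{1}{7} \left(-2\right)\right) = - \left(- \frac{3}{7}\right)^{2} \left(-1 + 2 \left(- \frac{3}{7}\right)\right) = - \frac{9 \left(-1 - \frac{6}{7}\right)}{49} = - \frac{9 \left(-13\right)}{49 \cdot 7} = \left(-1\right) \left(- \frac{117}{343}\right) = \frac{117}{343}$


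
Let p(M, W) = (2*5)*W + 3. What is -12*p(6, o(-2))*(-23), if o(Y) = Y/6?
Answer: -92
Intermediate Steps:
o(Y) = Y/6 (o(Y) = Y*(⅙) = Y/6)
p(M, W) = 3 + 10*W (p(M, W) = 10*W + 3 = 3 + 10*W)
-12*p(6, o(-2))*(-23) = -12*(3 + 10*((⅙)*(-2)))*(-23) = -12*(3 + 10*(-⅓))*(-23) = -12*(3 - 10/3)*(-23) = -12*(-⅓)*(-23) = 4*(-23) = -92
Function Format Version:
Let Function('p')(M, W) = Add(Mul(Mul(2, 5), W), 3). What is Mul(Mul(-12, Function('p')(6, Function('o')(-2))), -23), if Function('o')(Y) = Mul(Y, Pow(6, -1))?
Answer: -92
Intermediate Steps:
Function('o')(Y) = Mul(Rational(1, 6), Y) (Function('o')(Y) = Mul(Y, Rational(1, 6)) = Mul(Rational(1, 6), Y))
Function('p')(M, W) = Add(3, Mul(10, W)) (Function('p')(M, W) = Add(Mul(10, W), 3) = Add(3, Mul(10, W)))
Mul(Mul(-12, Function('p')(6, Function('o')(-2))), -23) = Mul(Mul(-12, Add(3, Mul(10, Mul(Rational(1, 6), -2)))), -23) = Mul(Mul(-12, Add(3, Mul(10, Rational(-1, 3)))), -23) = Mul(Mul(-12, Add(3, Rational(-10, 3))), -23) = Mul(Mul(-12, Rational(-1, 3)), -23) = Mul(4, -23) = -92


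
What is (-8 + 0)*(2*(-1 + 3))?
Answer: -32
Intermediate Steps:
(-8 + 0)*(2*(-1 + 3)) = -16*2 = -8*4 = -32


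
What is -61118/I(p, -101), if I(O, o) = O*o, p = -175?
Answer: -61118/17675 ≈ -3.4579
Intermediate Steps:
-61118/I(p, -101) = -61118/((-175*(-101))) = -61118/17675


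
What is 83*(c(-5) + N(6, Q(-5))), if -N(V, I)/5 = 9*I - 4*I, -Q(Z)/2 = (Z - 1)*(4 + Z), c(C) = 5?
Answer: 25315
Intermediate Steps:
Q(Z) = -2*(-1 + Z)*(4 + Z) (Q(Z) = -2*(Z - 1)*(4 + Z) = -2*(-1 + Z)*(4 + Z))
N(V, I) = -25*I (N(V, I) = -5*(9*I - 4*I) = -25*I)
83*(c(-5) + N(6, Q(-5))) = 83*(5 - 25*(8 - 6*(-5) - 2*(-5)²)) = 83*(5 - 25*(8 + 30 - 2*25)) = 83*(5 - 25*(8 + 30 - 50)) = 83*(5 - 25*(-12)) = 83*(5 + 300) = 83*305 = 25315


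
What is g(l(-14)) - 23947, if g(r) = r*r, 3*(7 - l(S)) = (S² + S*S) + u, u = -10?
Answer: -85202/9 ≈ -9466.9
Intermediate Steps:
l(S) = 31/3 - 2*S²/3 (l(S) = 7 - ((S² + S*S) - 10)/3 = 7 - ((S² + S²) - 10)/3 = 7 - (2*S² - 10)/3 = 7 - (-10 + 2*S²)/3 = 7 + (10/3 - 2*S²/3) = 31/3 - 2*S²/3)
g(r) = r²
g(l(-14)) - 23947 = (31/3 - ⅔*(-14)²)² - 23947 = (31/3 - ⅔*196)² - 23947 = (31/3 - 392/3)² - 23947 = (-361/3)² - 23947 = 130321/9 - 23947 = -85202/9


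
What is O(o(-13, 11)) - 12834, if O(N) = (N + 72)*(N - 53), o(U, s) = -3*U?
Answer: -14388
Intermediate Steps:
O(N) = (-53 + N)*(72 + N) (O(N) = (72 + N)*(-53 + N) = (-53 + N)*(72 + N))
O(o(-13, 11)) - 12834 = (-3816 + (-3*(-13))**2 + 19*(-3*(-13))) - 12834 = (-3816 + 39**2 + 19*39) - 12834 = (-3816 + 1521 + 741) - 12834 = -1554 - 12834 = -14388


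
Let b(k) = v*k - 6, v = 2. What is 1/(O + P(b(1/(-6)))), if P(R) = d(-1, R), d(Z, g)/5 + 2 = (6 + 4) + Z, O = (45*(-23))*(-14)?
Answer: 1/14525 ≈ 6.8847e-5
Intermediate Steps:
b(k) = -6 + 2*k (b(k) = 2*k - 6 = -6 + 2*k)
O = 14490 (O = -1035*(-14) = 14490)
d(Z, g) = 40 + 5*Z (d(Z, g) = -10 + 5*((6 + 4) + Z) = -10 + 5*(10 + Z) = -10 + (50 + 5*Z) = 40 + 5*Z)
P(R) = 35 (P(R) = 40 + 5*(-1) = 40 - 5 = 35)
1/(O + P(b(1/(-6)))) = 1/(14490 + 35) = 1/14525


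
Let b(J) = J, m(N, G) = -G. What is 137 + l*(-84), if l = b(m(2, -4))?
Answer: -199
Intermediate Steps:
l = 4 (l = -1*(-4) = 4)
137 + l*(-84) = 137 + 4*(-84) = 137 - 336 = -199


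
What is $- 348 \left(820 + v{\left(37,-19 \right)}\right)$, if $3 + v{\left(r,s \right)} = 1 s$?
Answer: $-277704$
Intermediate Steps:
$v{\left(r,s \right)} = -3 + s$ ($v{\left(r,s \right)} = -3 + 1 s = -3 + s$)
$- 348 \left(820 + v{\left(37,-19 \right)}\right) = - 348 \left(820 - 22\right) = \left(-348\right) 798 = -277704$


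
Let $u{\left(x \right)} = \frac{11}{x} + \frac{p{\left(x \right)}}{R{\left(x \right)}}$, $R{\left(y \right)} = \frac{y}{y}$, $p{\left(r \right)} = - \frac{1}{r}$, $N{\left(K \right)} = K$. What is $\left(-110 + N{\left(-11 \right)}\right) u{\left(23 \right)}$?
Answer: $- \frac{1210}{23} \approx -52.609$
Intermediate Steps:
$R{\left(y \right)} = 1$
$u{\left(x \right)} = \frac{10}{x}$ ($u{\left(x \right)} = \frac{11}{x} + \frac{\left(-1\right) \frac{1}{x}}{1} = \frac{11}{x} + - \frac{1}{x} 1 = \frac{11}{x} - \frac{1}{x} = \frac{10}{x}$)
$\left(-110 + N{\left(-11 \right)}\right) u{\left(23 \right)} = \left(-110 - 11\right) \frac{10}{23} = - 121 \cdot 10 \cdot \frac{1}{23} = \left(-121\right) \frac{10}{23} = - \frac{1210}{23}$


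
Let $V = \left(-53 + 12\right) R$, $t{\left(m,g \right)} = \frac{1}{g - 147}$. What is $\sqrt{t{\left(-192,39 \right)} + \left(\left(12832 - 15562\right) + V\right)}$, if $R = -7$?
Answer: $\frac{i \sqrt{791535}}{18} \approx 49.427 i$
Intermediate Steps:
$t{\left(m,g \right)} = \frac{1}{-147 + g}$
$V = 287$ ($V = \left(-53 + 12\right) \left(-7\right) = \left(-41\right) \left(-7\right) = 287$)
$\sqrt{t{\left(-192,39 \right)} + \left(\left(12832 - 15562\right) + V\right)} = \sqrt{\frac{1}{-147 + 39} + \left(\left(12832 - 15562\right) + 287\right)} = \sqrt{\frac{1}{-108} + \left(-2730 + 287\right)} = \sqrt{- \frac{1}{108} - 2443} = \sqrt{- \frac{263845}{108}} = \frac{i \sqrt{791535}}{18}$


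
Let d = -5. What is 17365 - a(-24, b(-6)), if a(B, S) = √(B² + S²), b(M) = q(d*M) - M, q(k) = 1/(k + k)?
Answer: 17365 - √2203921/60 ≈ 17340.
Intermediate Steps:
q(k) = 1/(2*k)
b(M) = -M - 1/(10*M) (b(M) = 1/(2*((-5*M))) - M = (-1/(5*M))/2 - M = -1/(10*M) - M = -M - 1/(10*M))
17365 - a(-24, b(-6)) = 17365 - √((-24)² + (-1*(-6) - ⅒/(-6))²) = 17365 - √(576 + (6 - ⅒*(-⅙))²) = 17365 - √(576 + (6 + 1/60)²) = 17365 - √(576 + (361/60)²) = 17365 - √(576 + 130321/3600) = 17365 - √(2203921/3600) = 17365 - √2203921/60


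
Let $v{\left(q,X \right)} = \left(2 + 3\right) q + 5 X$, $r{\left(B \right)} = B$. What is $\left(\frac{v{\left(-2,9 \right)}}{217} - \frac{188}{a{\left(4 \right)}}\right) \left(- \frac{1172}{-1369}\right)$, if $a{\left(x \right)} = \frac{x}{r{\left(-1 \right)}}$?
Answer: $\frac{1713464}{42439} \approx 40.375$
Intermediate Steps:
$a{\left(x \right)} = - x$ ($a{\left(x \right)} = \frac{x}{-1} = x \left(-1\right) = - x$)
$v{\left(q,X \right)} = 5 X + 5 q$ ($v{\left(q,X \right)} = 5 q + 5 X = 5 X + 5 q$)
$\left(\frac{v{\left(-2,9 \right)}}{217} - \frac{188}{a{\left(4 \right)}}\right) \left(- \frac{1172}{-1369}\right) = \left(\frac{5 \cdot 9 + 5 \left(-2\right)}{217} - \frac{188}{\left(-1\right) 4}\right) \left(- \frac{1172}{-1369}\right) = \left(\left(45 - 10\right) \frac{1}{217} - \frac{188}{-4}\right) \left(\left(-1172\right) \left(- \frac{1}{1369}\right)\right) = \left(35 \cdot \frac{1}{217} - -47\right) \frac{1172}{1369} = \left(\frac{5}{31} + 47\right) \frac{1172}{1369} = \frac{1462}{31} \cdot \frac{1172}{1369} = \frac{1713464}{42439}$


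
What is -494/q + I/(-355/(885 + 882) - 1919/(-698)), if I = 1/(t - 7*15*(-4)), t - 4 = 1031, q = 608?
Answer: -19810560363/24390324080 ≈ -0.81223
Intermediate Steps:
t = 1035 (t = 4 + 1031 = 1035)
I = 1/1455 (I = 1/(1035 - 7*15*(-4)) = 1/(1035 - 105*(-4)) = 1/(1035 + 420) = 1/1455 ≈ 0.00068729)
-494/q + I/(-355/(885 + 882) - 1919/(-698)) = -494/608 + 1/(1455*(-355/(885 + 882) - 1919/(-698))) = -494*1/608 + 1/(1455*(-355/1767 - 1919*(-1/698))) = -13/16 + 1/(1455*(-355*1/1767 + 1919/698)) = -13/16 + 1/(1455*(-355/1767 + 1919/698)) = -13/16 + 1/(1455*(3143083/1233366)) = -13/16 + (1/1455)*(1233366/3143083) = -13/16 + 411122/1524395255 = -19810560363/24390324080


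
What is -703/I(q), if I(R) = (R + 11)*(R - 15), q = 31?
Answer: -703/672 ≈ -1.0461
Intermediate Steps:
I(R) = (-15 + R)*(11 + R) (I(R) = (11 + R)*(-15 + R) = (-15 + R)*(11 + R))
-703/I(q) = -703/(-165 + 31² - 4*31) = -703/(-165 + 961 - 124) = -703/672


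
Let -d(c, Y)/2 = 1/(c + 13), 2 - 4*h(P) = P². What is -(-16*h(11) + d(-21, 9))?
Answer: -1905/4 ≈ -476.25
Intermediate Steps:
h(P) = ½ - P²/4
d(c, Y) = -2/(13 + c) (d(c, Y) = -2/(c + 13) = -2/(13 + c))
-(-16*h(11) + d(-21, 9)) = -(-16*(½ - ¼*11²) - 2/(13 - 21)) = -(-16*(½ - ¼*121) - 2/(-8)) = -(-16*(½ - 121/4) - 2*(-⅛)) = -(-16*(-119/4) + ¼) = -(476 + ¼) = -1*1905/4 = -1905/4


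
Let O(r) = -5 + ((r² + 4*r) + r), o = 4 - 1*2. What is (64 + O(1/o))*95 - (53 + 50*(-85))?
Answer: 40253/4 ≈ 10063.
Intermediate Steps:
o = 2 (o = 4 - 2 = 2)
O(r) = -5 + r² + 5*r (O(r) = -5 + (r² + 5*r) = -5 + r² + 5*r)
(64 + O(1/o))*95 - (53 + 50*(-85)) = (64 + (-5 + (1/2)² + 5/2))*95 - (53 + 50*(-85)) = (64 + (-5 + (½)² + 5*(½)))*95 - (53 - 4250) = (64 + (-5 + ¼ + 5/2))*95 - 1*(-4197) = (64 - 9/4)*95 + 4197 = (247/4)*95 + 4197 = 23465/4 + 4197 = 40253/4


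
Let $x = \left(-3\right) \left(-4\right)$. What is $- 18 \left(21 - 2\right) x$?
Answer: $-4104$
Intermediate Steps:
$x = 12$
$- 18 \left(21 - 2\right) x = - 18 \left(21 - 2\right) 12 = \left(-18\right) 19 \cdot 12 = \left(-342\right) 12 = -4104$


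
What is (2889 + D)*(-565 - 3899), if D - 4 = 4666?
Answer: -33743376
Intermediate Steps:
D = 4670 (D = 4 + 4666 = 4670)
(2889 + D)*(-565 - 3899) = (2889 + 4670)*(-565 - 3899) = 7559*(-4464) = -33743376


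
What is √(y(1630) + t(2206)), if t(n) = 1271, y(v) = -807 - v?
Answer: I*√1166 ≈ 34.147*I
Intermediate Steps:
√(y(1630) + t(2206)) = √((-807 - 1*1630) + 1271) = √((-807 - 1630) + 1271) = √(-2437 + 1271) = √(-1166) = I*√1166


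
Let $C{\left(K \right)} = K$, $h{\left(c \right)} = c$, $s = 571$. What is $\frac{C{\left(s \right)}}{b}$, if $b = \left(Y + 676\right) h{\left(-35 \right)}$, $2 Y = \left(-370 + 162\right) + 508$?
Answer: $- \frac{571}{28910} \approx -0.019751$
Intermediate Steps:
$Y = 150$ ($Y = \frac{\left(-370 + 162\right) + 508}{2} = \frac{-208 + 508}{2} = \frac{1}{2} \cdot 300 = 150$)
$b = -28910$ ($b = \left(150 + 676\right) \left(-35\right) = 826 \left(-35\right) = -28910$)
$\frac{C{\left(s \right)}}{b} = \frac{571}{-28910} = 571 \left(- \frac{1}{28910}\right) = - \frac{571}{28910}$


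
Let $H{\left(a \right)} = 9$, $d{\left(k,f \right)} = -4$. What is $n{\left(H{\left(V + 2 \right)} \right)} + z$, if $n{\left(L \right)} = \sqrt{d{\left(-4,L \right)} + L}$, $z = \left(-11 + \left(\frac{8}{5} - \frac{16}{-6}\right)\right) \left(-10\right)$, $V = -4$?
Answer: $\frac{202}{3} + \sqrt{5} \approx 69.569$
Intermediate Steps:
$z = \frac{202}{3}$ ($z = \left(-11 + \left(8 \cdot \frac{1}{5} - - \frac{8}{3}\right)\right) \left(-10\right) = \left(-11 + \left(\frac{8}{5} + \frac{8}{3}\right)\right) \left(-10\right) = \left(-11 + \frac{64}{15}\right) \left(-10\right) = \left(- \frac{101}{15}\right) \left(-10\right) = \frac{202}{3} \approx 67.333$)
$n{\left(L \right)} = \sqrt{-4 + L}$
$n{\left(H{\left(V + 2 \right)} \right)} + z = \sqrt{-4 + 9} + \frac{202}{3} = \sqrt{5} + \frac{202}{3} = \frac{202}{3} + \sqrt{5}$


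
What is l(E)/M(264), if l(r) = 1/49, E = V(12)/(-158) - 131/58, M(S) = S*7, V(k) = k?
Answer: 1/90552 ≈ 1.1043e-5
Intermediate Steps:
M(S) = 7*S
E = -10697/4582 (E = 12/(-158) - 131/58 = 12*(-1/158) - 131*1/58 = -6/79 - 131/58 = -10697/4582 ≈ -2.3346)
l(r) = 1/49
l(E)/M(264) = 1/(49*((7*264))) = (1/49)/1848 = (1/49)*(1/1848) = 1/90552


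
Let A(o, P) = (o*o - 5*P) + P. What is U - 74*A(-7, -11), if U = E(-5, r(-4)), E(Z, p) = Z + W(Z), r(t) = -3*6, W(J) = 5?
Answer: -6882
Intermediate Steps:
A(o, P) = o² - 4*P (A(o, P) = (o² - 5*P) + P = o² - 4*P)
r(t) = -18
E(Z, p) = 5 + Z (E(Z, p) = Z + 5 = 5 + Z)
U = 0 (U = 5 - 5 = 0)
U - 74*A(-7, -11) = 0 - 74*((-7)² - 4*(-11)) = 0 - 74*(49 + 44) = 0 - 74*93 = 0 - 6882 = -6882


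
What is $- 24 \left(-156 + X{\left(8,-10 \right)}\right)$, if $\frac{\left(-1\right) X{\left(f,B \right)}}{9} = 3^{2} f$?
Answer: $19296$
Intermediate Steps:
$X{\left(f,B \right)} = - 81 f$ ($X{\left(f,B \right)} = - 9 \cdot 3^{2} f = - 9 \cdot 9 f = - 81 f$)
$- 24 \left(-156 + X{\left(8,-10 \right)}\right) = - 24 \left(-156 - 648\right) = \left(-24\right) \left(-804\right) = 19296$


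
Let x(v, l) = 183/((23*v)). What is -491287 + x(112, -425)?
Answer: -1265555129/2576 ≈ -4.9129e+5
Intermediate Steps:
x(v, l) = 183/(23*v) (x(v, l) = 183*(1/(23*v)) = 183/(23*v))
-491287 + x(112, -425) = -491287 + (183/23)/112 = -491287 + (183/23)*(1/112) = -491287 + 183/2576 = -1265555129/2576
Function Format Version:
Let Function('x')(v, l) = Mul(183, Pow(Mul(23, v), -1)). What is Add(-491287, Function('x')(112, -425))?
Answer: Rational(-1265555129, 2576) ≈ -4.9129e+5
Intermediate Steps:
Function('x')(v, l) = Mul(Rational(183, 23), Pow(v, -1)) (Function('x')(v, l) = Mul(183, Mul(Rational(1, 23), Pow(v, -1))) = Mul(Rational(183, 23), Pow(v, -1)))
Add(-491287, Function('x')(112, -425)) = Add(-491287, Mul(Rational(183, 23), Pow(112, -1))) = Add(-491287, Mul(Rational(183, 23), Rational(1, 112))) = Add(-491287, Rational(183, 2576)) = Rational(-1265555129, 2576)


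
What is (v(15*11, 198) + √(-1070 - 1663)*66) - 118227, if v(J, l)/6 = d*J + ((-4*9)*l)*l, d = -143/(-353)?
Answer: -3030819153/353 + 66*I*√2733 ≈ -8.5859e+6 + 3450.4*I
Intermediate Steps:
d = 143/353 (d = -143*(-1/353) = 143/353 ≈ 0.40510)
v(J, l) = -216*l² + 858*J/353 (v(J, l) = 6*(143*J/353 + ((-4*9)*l)*l) = 6*(143*J/353 + (-36*l)*l) = 6*(143*J/353 - 36*l²) = 6*(-36*l² + 143*J/353) = -216*l² + 858*J/353)
(v(15*11, 198) + √(-1070 - 1663)*66) - 118227 = ((-216*198² + 858*(15*11)/353) + √(-1070 - 1663)*66) - 118227 = ((-216*39204 + (858/353)*165) + √(-2733)*66) - 118227 = ((-8468064 + 141570/353) + (I*√2733)*66) - 118227 = (-2989085022/353 + 66*I*√2733) - 118227 = -3030819153/353 + 66*I*√2733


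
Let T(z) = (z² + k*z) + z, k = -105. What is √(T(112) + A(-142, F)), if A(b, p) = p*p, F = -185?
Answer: √35121 ≈ 187.41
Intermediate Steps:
A(b, p) = p²
T(z) = z² - 104*z (T(z) = (z² - 105*z) + z = z² - 104*z)
√(T(112) + A(-142, F)) = √(112*(-104 + 112) + (-185)²) = √(112*8 + 34225) = √(896 + 34225) = √35121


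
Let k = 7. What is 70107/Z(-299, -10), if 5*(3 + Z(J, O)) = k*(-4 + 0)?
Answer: -350535/43 ≈ -8152.0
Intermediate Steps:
Z(J, O) = -43/5 (Z(J, O) = -3 + (7*(-4 + 0))/5 = -3 + (7*(-4))/5 = -3 + (⅕)*(-28) = -3 - 28/5 = -43/5)
70107/Z(-299, -10) = 70107/(-43/5) = 70107*(-5/43) = -350535/43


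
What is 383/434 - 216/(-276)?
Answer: 16621/9982 ≈ 1.6651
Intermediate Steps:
383/434 - 216/(-276) = 383*(1/434) - 216*(-1/276) = 383/434 + 18/23 = 16621/9982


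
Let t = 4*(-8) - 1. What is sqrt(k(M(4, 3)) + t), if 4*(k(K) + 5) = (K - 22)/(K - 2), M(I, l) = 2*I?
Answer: I*sqrt(1389)/6 ≈ 6.2115*I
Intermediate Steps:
k(K) = -5 + (-22 + K)/(4*(-2 + K)) (k(K) = -5 + ((K - 22)/(K - 2))/4 = -5 + ((-22 + K)/(-2 + K))/4 = -5 + (-22 + K)/(4*(-2 + K)))
t = -33 (t = -32 - 1 = -33)
sqrt(k(M(4, 3)) + t) = sqrt((18 - 38*4)/(4*(-2 + 2*4)) - 33) = sqrt((18 - 19*8)/(4*(-2 + 8)) - 33) = sqrt((1/4)*(18 - 152)/6 - 33) = sqrt((1/4)*(1/6)*(-134) - 33) = sqrt(-67/12 - 33) = sqrt(-463/12) = I*sqrt(1389)/6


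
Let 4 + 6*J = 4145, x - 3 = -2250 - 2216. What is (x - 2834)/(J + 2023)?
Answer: -43782/16279 ≈ -2.6895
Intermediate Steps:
x = -4463 (x = 3 + (-2250 - 2216) = 3 - 4466 = -4463)
J = 4141/6 (J = -⅔ + (⅙)*4145 = -⅔ + 4145/6 = 4141/6 ≈ 690.17)
(x - 2834)/(J + 2023) = (-4463 - 2834)/(4141/6 + 2023) = -7297/16279/6 = -7297*6/16279 = -43782/16279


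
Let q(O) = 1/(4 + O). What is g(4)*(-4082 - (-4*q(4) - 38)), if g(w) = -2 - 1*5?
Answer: 56609/2 ≈ 28305.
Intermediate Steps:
g(w) = -7 (g(w) = -2 - 5 = -7)
g(4)*(-4082 - (-4*q(4) - 38)) = -7*(-4082 - (-4/(4 + 4) - 38)) = -7*(-4082 - (-4/8 - 38)) = -7*(-4082 - (-4*⅛ - 38)) = -7*(-4082 - (-½ - 38)) = -7*(-4082 - 1*(-77/2)) = -7*(-4082 + 77/2) = -7*(-8087/2) = 56609/2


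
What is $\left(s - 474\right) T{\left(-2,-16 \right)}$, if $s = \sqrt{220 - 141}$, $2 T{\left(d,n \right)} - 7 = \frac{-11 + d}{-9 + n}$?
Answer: $- \frac{44556}{25} + \frac{94 \sqrt{79}}{25} \approx -1748.8$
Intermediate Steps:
$T{\left(d,n \right)} = \frac{7}{2} + \frac{-11 + d}{2 \left(-9 + n\right)}$ ($T{\left(d,n \right)} = \frac{7}{2} + \frac{\left(-11 + d\right) \frac{1}{-9 + n}}{2} = \frac{7}{2} + \frac{\frac{1}{-9 + n} \left(-11 + d\right)}{2} = \frac{7}{2} + \frac{-11 + d}{2 \left(-9 + n\right)}$)
$s = \sqrt{79} \approx 8.8882$
$\left(s - 474\right) T{\left(-2,-16 \right)} = \left(\sqrt{79} - 474\right) \frac{-74 - 2 + 7 \left(-16\right)}{2 \left(-9 - 16\right)} = \left(-474 + \sqrt{79}\right) \frac{-74 - 2 - 112}{2 \left(-25\right)} = \left(-474 + \sqrt{79}\right) \frac{1}{2} \left(- \frac{1}{25}\right) \left(-188\right) = \left(-474 + \sqrt{79}\right) \frac{94}{25} = - \frac{44556}{25} + \frac{94 \sqrt{79}}{25}$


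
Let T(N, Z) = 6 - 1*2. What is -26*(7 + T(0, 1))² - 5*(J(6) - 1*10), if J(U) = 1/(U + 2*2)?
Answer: -6193/2 ≈ -3096.5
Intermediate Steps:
T(N, Z) = 4 (T(N, Z) = 6 - 2 = 4)
J(U) = 1/(4 + U) (J(U) = 1/(U + 4) = 1/(4 + U))
-26*(7 + T(0, 1))² - 5*(J(6) - 1*10) = -26*(7 + 4)² - 5*(1/(4 + 6) - 1*10) = -26*11² - 5*(1/10 - 10) = -26*121 - 5*(⅒ - 10) = -3146 - 5*(-99/10) = -3146 + 99/2 = -6193/2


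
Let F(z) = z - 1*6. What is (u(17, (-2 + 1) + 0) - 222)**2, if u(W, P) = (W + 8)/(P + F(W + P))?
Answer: 3892729/81 ≈ 48058.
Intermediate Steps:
F(z) = -6 + z (F(z) = z - 6 = -6 + z)
u(W, P) = (8 + W)/(-6 + W + 2*P) (u(W, P) = (W + 8)/(P + (-6 + (W + P))) = (8 + W)/(P + (-6 + (P + W))) = (8 + W)/(P + (-6 + P + W)) = (8 + W)/(-6 + W + 2*P))
(u(17, (-2 + 1) + 0) - 222)**2 = ((8 + 17)/(-6 + 17 + 2*((-2 + 1) + 0)) - 222)**2 = (25/(-6 + 17 + 2*(-1 + 0)) - 222)**2 = (25/(-6 + 17 + 2*(-1)) - 222)**2 = (25/(-6 + 17 - 2) - 222)**2 = (25/9 - 222)**2 = (-1973/9)**2 = 3892729/81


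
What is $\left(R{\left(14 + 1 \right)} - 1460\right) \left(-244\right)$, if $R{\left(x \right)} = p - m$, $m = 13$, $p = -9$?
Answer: $361608$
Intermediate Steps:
$R{\left(x \right)} = -22$ ($R{\left(x \right)} = -9 - 13 = -22$)
$\left(R{\left(14 + 1 \right)} - 1460\right) \left(-244\right) = \left(-22 - 1460\right) \left(-244\right) = \left(-1482\right) \left(-244\right) = 361608$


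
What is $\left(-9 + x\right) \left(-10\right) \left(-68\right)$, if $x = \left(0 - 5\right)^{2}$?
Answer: $10880$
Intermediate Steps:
$x = 25$ ($x = \left(-5\right)^{2} = 25$)
$\left(-9 + x\right) \left(-10\right) \left(-68\right) = \left(-9 + 25\right) \left(-10\right) \left(-68\right) = 16 \left(-10\right) \left(-68\right) = \left(-160\right) \left(-68\right) = 10880$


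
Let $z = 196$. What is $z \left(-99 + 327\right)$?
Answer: $44688$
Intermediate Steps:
$z \left(-99 + 327\right) = 196 \left(-99 + 327\right) = 196 \cdot 228 = 44688$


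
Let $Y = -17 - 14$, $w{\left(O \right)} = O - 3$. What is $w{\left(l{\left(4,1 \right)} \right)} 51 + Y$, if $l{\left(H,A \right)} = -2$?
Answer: $-286$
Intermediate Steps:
$w{\left(O \right)} = -3 + O$
$Y = -31$
$w{\left(l{\left(4,1 \right)} \right)} 51 + Y = \left(-3 - 2\right) 51 - 31 = \left(-5\right) 51 - 31 = -255 - 31 = -286$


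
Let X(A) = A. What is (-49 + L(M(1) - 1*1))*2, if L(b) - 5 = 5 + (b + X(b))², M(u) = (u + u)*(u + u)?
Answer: -6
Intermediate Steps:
M(u) = 4*u² (M(u) = (2*u)*(2*u) = 4*u²)
L(b) = 10 + 4*b² (L(b) = 5 + (5 + (b + b)²) = 5 + (5 + (2*b)²) = 5 + (5 + 4*b²) = 10 + 4*b²)
(-49 + L(M(1) - 1*1))*2 = (-49 + (10 + 4*(4*1² - 1*1)²))*2 = (-49 + (10 + 4*(4*1 - 1)²))*2 = (-49 + (10 + 4*(4 - 1)²))*2 = (-49 + (10 + 4*3²))*2 = (-49 + (10 + 4*9))*2 = (-49 + (10 + 36))*2 = (-49 + 46)*2 = -3*2 = -6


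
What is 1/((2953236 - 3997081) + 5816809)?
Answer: 1/4772964 ≈ 2.0951e-7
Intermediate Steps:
1/((2953236 - 3997081) + 5816809) = 1/(-1043845 + 5816809) = 1/4772964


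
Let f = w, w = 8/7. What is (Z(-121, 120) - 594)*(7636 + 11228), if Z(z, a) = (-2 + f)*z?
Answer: -64741248/7 ≈ -9.2488e+6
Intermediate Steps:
w = 8/7 (w = 8*(⅐) = 8/7 ≈ 1.1429)
f = 8/7 ≈ 1.1429
Z(z, a) = -6*z/7 (Z(z, a) = (-2 + 8/7)*z = -6*z/7)
(Z(-121, 120) - 594)*(7636 + 11228) = (-6/7*(-121) - 594)*(7636 + 11228) = (726/7 - 594)*18864 = -3432/7*18864 = -64741248/7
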